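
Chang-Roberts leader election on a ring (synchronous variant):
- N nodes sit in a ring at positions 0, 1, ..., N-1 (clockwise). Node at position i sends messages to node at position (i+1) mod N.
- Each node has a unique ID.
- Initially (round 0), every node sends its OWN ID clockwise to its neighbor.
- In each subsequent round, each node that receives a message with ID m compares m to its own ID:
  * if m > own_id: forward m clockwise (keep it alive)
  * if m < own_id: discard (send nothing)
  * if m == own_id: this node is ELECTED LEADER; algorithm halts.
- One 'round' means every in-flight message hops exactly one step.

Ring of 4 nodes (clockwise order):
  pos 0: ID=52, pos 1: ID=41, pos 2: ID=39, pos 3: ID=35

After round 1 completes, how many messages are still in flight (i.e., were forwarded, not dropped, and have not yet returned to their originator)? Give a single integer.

Round 1: pos1(id41) recv 52: fwd; pos2(id39) recv 41: fwd; pos3(id35) recv 39: fwd; pos0(id52) recv 35: drop
After round 1: 3 messages still in flight

Answer: 3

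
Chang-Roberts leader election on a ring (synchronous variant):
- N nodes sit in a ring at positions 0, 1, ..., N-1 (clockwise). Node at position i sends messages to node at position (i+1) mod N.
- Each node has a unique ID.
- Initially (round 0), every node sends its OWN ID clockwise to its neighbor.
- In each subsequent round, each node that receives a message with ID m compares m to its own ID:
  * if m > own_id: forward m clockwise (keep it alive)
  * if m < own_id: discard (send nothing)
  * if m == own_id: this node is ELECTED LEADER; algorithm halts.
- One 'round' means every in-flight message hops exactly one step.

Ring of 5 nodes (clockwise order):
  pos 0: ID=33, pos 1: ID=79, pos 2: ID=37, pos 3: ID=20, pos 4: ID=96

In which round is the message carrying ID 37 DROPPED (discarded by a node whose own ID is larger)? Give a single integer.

Answer: 2

Derivation:
Round 1: pos1(id79) recv 33: drop; pos2(id37) recv 79: fwd; pos3(id20) recv 37: fwd; pos4(id96) recv 20: drop; pos0(id33) recv 96: fwd
Round 2: pos3(id20) recv 79: fwd; pos4(id96) recv 37: drop; pos1(id79) recv 96: fwd
Round 3: pos4(id96) recv 79: drop; pos2(id37) recv 96: fwd
Round 4: pos3(id20) recv 96: fwd
Round 5: pos4(id96) recv 96: ELECTED
Message ID 37 originates at pos 2; dropped at pos 4 in round 2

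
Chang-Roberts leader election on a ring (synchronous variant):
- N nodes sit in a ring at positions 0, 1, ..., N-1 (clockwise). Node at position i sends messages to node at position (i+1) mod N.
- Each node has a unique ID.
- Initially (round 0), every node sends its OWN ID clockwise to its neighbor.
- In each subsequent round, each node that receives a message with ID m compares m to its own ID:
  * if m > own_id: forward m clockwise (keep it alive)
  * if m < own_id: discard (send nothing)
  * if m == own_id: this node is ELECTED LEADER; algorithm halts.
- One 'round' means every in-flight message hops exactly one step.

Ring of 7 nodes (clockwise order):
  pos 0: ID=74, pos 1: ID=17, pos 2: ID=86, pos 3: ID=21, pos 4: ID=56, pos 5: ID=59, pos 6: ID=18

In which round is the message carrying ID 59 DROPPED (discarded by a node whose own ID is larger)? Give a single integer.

Round 1: pos1(id17) recv 74: fwd; pos2(id86) recv 17: drop; pos3(id21) recv 86: fwd; pos4(id56) recv 21: drop; pos5(id59) recv 56: drop; pos6(id18) recv 59: fwd; pos0(id74) recv 18: drop
Round 2: pos2(id86) recv 74: drop; pos4(id56) recv 86: fwd; pos0(id74) recv 59: drop
Round 3: pos5(id59) recv 86: fwd
Round 4: pos6(id18) recv 86: fwd
Round 5: pos0(id74) recv 86: fwd
Round 6: pos1(id17) recv 86: fwd
Round 7: pos2(id86) recv 86: ELECTED
Message ID 59 originates at pos 5; dropped at pos 0 in round 2

Answer: 2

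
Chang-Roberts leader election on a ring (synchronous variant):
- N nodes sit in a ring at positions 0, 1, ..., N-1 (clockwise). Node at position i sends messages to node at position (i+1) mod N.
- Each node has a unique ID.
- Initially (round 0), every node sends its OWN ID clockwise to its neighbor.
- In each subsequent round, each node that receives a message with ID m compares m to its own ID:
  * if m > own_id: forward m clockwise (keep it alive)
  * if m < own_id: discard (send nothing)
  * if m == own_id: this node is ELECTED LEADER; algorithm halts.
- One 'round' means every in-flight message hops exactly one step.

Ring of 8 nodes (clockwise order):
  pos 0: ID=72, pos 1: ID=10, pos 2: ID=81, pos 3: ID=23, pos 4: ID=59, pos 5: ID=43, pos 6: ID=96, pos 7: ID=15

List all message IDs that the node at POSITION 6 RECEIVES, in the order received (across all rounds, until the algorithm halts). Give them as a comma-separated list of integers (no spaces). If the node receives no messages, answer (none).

Answer: 43,59,81,96

Derivation:
Round 1: pos1(id10) recv 72: fwd; pos2(id81) recv 10: drop; pos3(id23) recv 81: fwd; pos4(id59) recv 23: drop; pos5(id43) recv 59: fwd; pos6(id96) recv 43: drop; pos7(id15) recv 96: fwd; pos0(id72) recv 15: drop
Round 2: pos2(id81) recv 72: drop; pos4(id59) recv 81: fwd; pos6(id96) recv 59: drop; pos0(id72) recv 96: fwd
Round 3: pos5(id43) recv 81: fwd; pos1(id10) recv 96: fwd
Round 4: pos6(id96) recv 81: drop; pos2(id81) recv 96: fwd
Round 5: pos3(id23) recv 96: fwd
Round 6: pos4(id59) recv 96: fwd
Round 7: pos5(id43) recv 96: fwd
Round 8: pos6(id96) recv 96: ELECTED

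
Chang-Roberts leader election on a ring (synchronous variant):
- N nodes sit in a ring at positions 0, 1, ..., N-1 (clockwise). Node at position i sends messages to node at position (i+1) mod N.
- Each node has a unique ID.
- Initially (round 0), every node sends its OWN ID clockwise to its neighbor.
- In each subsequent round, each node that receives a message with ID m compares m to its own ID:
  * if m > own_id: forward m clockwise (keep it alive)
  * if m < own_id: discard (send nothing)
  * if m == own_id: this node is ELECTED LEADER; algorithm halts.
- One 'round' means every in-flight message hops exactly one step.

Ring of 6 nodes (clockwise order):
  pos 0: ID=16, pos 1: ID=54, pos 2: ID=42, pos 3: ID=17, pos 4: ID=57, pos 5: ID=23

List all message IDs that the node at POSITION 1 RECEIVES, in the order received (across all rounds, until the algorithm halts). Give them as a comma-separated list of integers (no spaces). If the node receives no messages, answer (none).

Round 1: pos1(id54) recv 16: drop; pos2(id42) recv 54: fwd; pos3(id17) recv 42: fwd; pos4(id57) recv 17: drop; pos5(id23) recv 57: fwd; pos0(id16) recv 23: fwd
Round 2: pos3(id17) recv 54: fwd; pos4(id57) recv 42: drop; pos0(id16) recv 57: fwd; pos1(id54) recv 23: drop
Round 3: pos4(id57) recv 54: drop; pos1(id54) recv 57: fwd
Round 4: pos2(id42) recv 57: fwd
Round 5: pos3(id17) recv 57: fwd
Round 6: pos4(id57) recv 57: ELECTED

Answer: 16,23,57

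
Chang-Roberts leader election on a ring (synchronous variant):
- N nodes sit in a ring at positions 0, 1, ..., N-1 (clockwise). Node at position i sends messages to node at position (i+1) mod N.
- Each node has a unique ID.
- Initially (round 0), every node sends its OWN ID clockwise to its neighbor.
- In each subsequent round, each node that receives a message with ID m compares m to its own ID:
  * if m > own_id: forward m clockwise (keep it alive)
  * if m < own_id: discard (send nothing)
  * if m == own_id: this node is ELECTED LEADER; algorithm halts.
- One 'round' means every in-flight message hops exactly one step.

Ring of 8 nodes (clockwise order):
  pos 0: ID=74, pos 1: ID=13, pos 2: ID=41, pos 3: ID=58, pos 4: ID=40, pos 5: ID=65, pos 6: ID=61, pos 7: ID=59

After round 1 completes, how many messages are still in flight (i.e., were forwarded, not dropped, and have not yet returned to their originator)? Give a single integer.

Round 1: pos1(id13) recv 74: fwd; pos2(id41) recv 13: drop; pos3(id58) recv 41: drop; pos4(id40) recv 58: fwd; pos5(id65) recv 40: drop; pos6(id61) recv 65: fwd; pos7(id59) recv 61: fwd; pos0(id74) recv 59: drop
After round 1: 4 messages still in flight

Answer: 4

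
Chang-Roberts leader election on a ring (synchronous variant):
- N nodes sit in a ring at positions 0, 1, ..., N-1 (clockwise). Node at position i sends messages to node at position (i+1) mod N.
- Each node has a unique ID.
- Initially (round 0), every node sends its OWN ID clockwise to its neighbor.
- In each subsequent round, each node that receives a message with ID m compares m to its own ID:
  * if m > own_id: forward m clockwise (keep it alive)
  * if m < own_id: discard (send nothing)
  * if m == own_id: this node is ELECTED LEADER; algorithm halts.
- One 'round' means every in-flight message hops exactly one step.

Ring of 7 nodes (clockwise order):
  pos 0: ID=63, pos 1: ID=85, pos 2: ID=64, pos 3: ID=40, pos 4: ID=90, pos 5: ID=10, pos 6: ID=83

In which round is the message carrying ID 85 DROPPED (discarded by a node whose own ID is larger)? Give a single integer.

Round 1: pos1(id85) recv 63: drop; pos2(id64) recv 85: fwd; pos3(id40) recv 64: fwd; pos4(id90) recv 40: drop; pos5(id10) recv 90: fwd; pos6(id83) recv 10: drop; pos0(id63) recv 83: fwd
Round 2: pos3(id40) recv 85: fwd; pos4(id90) recv 64: drop; pos6(id83) recv 90: fwd; pos1(id85) recv 83: drop
Round 3: pos4(id90) recv 85: drop; pos0(id63) recv 90: fwd
Round 4: pos1(id85) recv 90: fwd
Round 5: pos2(id64) recv 90: fwd
Round 6: pos3(id40) recv 90: fwd
Round 7: pos4(id90) recv 90: ELECTED
Message ID 85 originates at pos 1; dropped at pos 4 in round 3

Answer: 3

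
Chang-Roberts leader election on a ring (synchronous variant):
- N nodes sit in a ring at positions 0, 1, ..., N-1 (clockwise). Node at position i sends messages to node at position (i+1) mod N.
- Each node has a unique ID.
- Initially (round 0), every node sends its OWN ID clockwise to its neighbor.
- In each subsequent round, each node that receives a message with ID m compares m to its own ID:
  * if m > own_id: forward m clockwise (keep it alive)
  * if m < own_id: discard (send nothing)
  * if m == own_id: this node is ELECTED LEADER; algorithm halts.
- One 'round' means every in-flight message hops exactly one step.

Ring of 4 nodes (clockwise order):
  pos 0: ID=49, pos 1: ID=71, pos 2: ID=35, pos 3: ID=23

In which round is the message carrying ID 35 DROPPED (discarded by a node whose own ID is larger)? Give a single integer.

Round 1: pos1(id71) recv 49: drop; pos2(id35) recv 71: fwd; pos3(id23) recv 35: fwd; pos0(id49) recv 23: drop
Round 2: pos3(id23) recv 71: fwd; pos0(id49) recv 35: drop
Round 3: pos0(id49) recv 71: fwd
Round 4: pos1(id71) recv 71: ELECTED
Message ID 35 originates at pos 2; dropped at pos 0 in round 2

Answer: 2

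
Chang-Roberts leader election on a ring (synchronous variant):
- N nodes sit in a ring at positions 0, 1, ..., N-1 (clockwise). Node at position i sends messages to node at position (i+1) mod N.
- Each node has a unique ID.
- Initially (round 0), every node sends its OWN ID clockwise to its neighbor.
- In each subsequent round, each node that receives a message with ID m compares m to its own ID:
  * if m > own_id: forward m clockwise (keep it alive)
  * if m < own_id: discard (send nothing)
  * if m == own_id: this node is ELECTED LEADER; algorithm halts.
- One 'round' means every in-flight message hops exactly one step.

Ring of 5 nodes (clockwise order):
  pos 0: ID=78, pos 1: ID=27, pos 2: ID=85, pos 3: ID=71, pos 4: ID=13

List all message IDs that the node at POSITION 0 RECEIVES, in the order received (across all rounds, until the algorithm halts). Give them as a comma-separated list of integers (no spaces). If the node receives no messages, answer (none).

Answer: 13,71,85

Derivation:
Round 1: pos1(id27) recv 78: fwd; pos2(id85) recv 27: drop; pos3(id71) recv 85: fwd; pos4(id13) recv 71: fwd; pos0(id78) recv 13: drop
Round 2: pos2(id85) recv 78: drop; pos4(id13) recv 85: fwd; pos0(id78) recv 71: drop
Round 3: pos0(id78) recv 85: fwd
Round 4: pos1(id27) recv 85: fwd
Round 5: pos2(id85) recv 85: ELECTED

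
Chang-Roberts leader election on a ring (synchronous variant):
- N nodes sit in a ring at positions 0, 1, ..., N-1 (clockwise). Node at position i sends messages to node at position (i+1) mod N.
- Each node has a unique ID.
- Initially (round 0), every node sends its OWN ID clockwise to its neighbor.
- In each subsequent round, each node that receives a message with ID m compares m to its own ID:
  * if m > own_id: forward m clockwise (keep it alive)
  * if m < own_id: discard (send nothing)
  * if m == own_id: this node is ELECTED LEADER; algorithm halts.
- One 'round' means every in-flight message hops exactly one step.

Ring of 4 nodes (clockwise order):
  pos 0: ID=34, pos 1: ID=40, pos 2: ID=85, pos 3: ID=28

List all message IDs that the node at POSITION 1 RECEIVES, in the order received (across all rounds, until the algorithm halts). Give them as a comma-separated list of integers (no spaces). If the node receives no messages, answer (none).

Answer: 34,85

Derivation:
Round 1: pos1(id40) recv 34: drop; pos2(id85) recv 40: drop; pos3(id28) recv 85: fwd; pos0(id34) recv 28: drop
Round 2: pos0(id34) recv 85: fwd
Round 3: pos1(id40) recv 85: fwd
Round 4: pos2(id85) recv 85: ELECTED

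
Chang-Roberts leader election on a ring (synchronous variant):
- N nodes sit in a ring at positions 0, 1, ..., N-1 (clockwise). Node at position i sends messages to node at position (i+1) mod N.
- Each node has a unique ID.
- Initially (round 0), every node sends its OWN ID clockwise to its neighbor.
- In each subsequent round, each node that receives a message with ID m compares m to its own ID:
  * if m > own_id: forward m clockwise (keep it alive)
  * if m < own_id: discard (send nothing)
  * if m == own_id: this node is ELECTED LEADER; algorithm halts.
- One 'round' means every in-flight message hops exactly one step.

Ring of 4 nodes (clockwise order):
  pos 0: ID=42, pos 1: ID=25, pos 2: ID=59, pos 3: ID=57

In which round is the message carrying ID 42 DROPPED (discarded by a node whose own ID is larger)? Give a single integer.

Round 1: pos1(id25) recv 42: fwd; pos2(id59) recv 25: drop; pos3(id57) recv 59: fwd; pos0(id42) recv 57: fwd
Round 2: pos2(id59) recv 42: drop; pos0(id42) recv 59: fwd; pos1(id25) recv 57: fwd
Round 3: pos1(id25) recv 59: fwd; pos2(id59) recv 57: drop
Round 4: pos2(id59) recv 59: ELECTED
Message ID 42 originates at pos 0; dropped at pos 2 in round 2

Answer: 2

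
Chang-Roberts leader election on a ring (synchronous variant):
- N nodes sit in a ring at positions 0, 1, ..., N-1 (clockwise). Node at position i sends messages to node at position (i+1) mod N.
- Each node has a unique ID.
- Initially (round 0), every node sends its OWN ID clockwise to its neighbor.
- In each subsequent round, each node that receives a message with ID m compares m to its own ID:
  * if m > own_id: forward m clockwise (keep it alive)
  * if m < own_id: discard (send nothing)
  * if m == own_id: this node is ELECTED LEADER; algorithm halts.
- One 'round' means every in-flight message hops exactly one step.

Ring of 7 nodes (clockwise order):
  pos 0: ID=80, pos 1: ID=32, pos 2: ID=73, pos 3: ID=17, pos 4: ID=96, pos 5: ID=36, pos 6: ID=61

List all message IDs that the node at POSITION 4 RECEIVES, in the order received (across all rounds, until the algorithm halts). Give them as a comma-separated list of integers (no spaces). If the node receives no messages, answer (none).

Round 1: pos1(id32) recv 80: fwd; pos2(id73) recv 32: drop; pos3(id17) recv 73: fwd; pos4(id96) recv 17: drop; pos5(id36) recv 96: fwd; pos6(id61) recv 36: drop; pos0(id80) recv 61: drop
Round 2: pos2(id73) recv 80: fwd; pos4(id96) recv 73: drop; pos6(id61) recv 96: fwd
Round 3: pos3(id17) recv 80: fwd; pos0(id80) recv 96: fwd
Round 4: pos4(id96) recv 80: drop; pos1(id32) recv 96: fwd
Round 5: pos2(id73) recv 96: fwd
Round 6: pos3(id17) recv 96: fwd
Round 7: pos4(id96) recv 96: ELECTED

Answer: 17,73,80,96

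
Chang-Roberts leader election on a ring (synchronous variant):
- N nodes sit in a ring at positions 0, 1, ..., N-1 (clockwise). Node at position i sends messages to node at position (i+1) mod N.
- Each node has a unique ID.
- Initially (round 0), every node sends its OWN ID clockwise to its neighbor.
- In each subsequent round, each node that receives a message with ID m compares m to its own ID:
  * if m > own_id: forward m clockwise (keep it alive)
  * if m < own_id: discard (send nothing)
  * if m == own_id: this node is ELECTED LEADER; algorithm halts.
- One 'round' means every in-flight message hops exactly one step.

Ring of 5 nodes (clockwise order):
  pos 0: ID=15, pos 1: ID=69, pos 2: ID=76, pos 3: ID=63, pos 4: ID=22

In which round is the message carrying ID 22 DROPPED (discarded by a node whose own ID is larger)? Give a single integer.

Round 1: pos1(id69) recv 15: drop; pos2(id76) recv 69: drop; pos3(id63) recv 76: fwd; pos4(id22) recv 63: fwd; pos0(id15) recv 22: fwd
Round 2: pos4(id22) recv 76: fwd; pos0(id15) recv 63: fwd; pos1(id69) recv 22: drop
Round 3: pos0(id15) recv 76: fwd; pos1(id69) recv 63: drop
Round 4: pos1(id69) recv 76: fwd
Round 5: pos2(id76) recv 76: ELECTED
Message ID 22 originates at pos 4; dropped at pos 1 in round 2

Answer: 2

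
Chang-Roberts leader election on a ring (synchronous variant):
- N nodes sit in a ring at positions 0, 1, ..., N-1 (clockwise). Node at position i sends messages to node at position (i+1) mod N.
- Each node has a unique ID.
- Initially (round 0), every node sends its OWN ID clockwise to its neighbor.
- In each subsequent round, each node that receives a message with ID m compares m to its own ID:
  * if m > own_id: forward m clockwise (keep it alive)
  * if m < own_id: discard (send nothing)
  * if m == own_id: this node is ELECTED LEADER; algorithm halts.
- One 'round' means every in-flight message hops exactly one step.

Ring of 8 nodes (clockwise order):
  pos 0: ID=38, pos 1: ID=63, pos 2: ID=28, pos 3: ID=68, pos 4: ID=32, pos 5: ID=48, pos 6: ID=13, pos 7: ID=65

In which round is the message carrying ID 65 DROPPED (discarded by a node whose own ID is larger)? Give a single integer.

Answer: 4

Derivation:
Round 1: pos1(id63) recv 38: drop; pos2(id28) recv 63: fwd; pos3(id68) recv 28: drop; pos4(id32) recv 68: fwd; pos5(id48) recv 32: drop; pos6(id13) recv 48: fwd; pos7(id65) recv 13: drop; pos0(id38) recv 65: fwd
Round 2: pos3(id68) recv 63: drop; pos5(id48) recv 68: fwd; pos7(id65) recv 48: drop; pos1(id63) recv 65: fwd
Round 3: pos6(id13) recv 68: fwd; pos2(id28) recv 65: fwd
Round 4: pos7(id65) recv 68: fwd; pos3(id68) recv 65: drop
Round 5: pos0(id38) recv 68: fwd
Round 6: pos1(id63) recv 68: fwd
Round 7: pos2(id28) recv 68: fwd
Round 8: pos3(id68) recv 68: ELECTED
Message ID 65 originates at pos 7; dropped at pos 3 in round 4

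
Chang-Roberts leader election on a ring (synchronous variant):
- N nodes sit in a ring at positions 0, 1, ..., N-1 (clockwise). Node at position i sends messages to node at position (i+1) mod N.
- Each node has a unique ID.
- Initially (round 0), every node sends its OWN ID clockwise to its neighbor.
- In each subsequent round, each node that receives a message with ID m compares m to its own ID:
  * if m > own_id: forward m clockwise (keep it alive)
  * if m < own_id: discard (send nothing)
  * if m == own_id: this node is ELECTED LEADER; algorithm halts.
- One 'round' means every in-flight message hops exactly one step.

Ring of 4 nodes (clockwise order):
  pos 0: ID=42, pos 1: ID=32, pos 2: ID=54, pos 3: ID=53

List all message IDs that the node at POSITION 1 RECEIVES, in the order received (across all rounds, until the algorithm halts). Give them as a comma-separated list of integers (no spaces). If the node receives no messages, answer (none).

Answer: 42,53,54

Derivation:
Round 1: pos1(id32) recv 42: fwd; pos2(id54) recv 32: drop; pos3(id53) recv 54: fwd; pos0(id42) recv 53: fwd
Round 2: pos2(id54) recv 42: drop; pos0(id42) recv 54: fwd; pos1(id32) recv 53: fwd
Round 3: pos1(id32) recv 54: fwd; pos2(id54) recv 53: drop
Round 4: pos2(id54) recv 54: ELECTED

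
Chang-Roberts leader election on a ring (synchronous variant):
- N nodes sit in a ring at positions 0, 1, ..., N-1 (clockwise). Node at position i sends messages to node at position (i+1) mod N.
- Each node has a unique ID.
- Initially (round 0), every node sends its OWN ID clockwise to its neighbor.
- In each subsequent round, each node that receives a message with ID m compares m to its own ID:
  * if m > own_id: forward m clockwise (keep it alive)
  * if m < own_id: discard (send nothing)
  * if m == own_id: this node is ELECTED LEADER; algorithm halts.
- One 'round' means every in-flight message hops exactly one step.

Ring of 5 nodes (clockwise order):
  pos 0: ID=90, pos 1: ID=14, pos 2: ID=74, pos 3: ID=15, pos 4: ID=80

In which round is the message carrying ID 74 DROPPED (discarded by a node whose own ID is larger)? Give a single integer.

Answer: 2

Derivation:
Round 1: pos1(id14) recv 90: fwd; pos2(id74) recv 14: drop; pos3(id15) recv 74: fwd; pos4(id80) recv 15: drop; pos0(id90) recv 80: drop
Round 2: pos2(id74) recv 90: fwd; pos4(id80) recv 74: drop
Round 3: pos3(id15) recv 90: fwd
Round 4: pos4(id80) recv 90: fwd
Round 5: pos0(id90) recv 90: ELECTED
Message ID 74 originates at pos 2; dropped at pos 4 in round 2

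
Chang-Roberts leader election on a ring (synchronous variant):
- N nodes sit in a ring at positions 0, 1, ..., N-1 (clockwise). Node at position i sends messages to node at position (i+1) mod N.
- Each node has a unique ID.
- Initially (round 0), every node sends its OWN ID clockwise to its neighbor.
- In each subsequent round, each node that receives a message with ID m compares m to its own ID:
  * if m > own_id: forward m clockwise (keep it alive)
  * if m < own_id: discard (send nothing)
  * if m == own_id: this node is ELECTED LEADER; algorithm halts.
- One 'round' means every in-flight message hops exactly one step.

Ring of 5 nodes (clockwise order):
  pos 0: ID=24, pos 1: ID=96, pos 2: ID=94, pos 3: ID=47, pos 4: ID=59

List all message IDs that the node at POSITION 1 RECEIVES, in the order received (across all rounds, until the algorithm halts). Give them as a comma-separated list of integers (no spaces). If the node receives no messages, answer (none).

Answer: 24,59,94,96

Derivation:
Round 1: pos1(id96) recv 24: drop; pos2(id94) recv 96: fwd; pos3(id47) recv 94: fwd; pos4(id59) recv 47: drop; pos0(id24) recv 59: fwd
Round 2: pos3(id47) recv 96: fwd; pos4(id59) recv 94: fwd; pos1(id96) recv 59: drop
Round 3: pos4(id59) recv 96: fwd; pos0(id24) recv 94: fwd
Round 4: pos0(id24) recv 96: fwd; pos1(id96) recv 94: drop
Round 5: pos1(id96) recv 96: ELECTED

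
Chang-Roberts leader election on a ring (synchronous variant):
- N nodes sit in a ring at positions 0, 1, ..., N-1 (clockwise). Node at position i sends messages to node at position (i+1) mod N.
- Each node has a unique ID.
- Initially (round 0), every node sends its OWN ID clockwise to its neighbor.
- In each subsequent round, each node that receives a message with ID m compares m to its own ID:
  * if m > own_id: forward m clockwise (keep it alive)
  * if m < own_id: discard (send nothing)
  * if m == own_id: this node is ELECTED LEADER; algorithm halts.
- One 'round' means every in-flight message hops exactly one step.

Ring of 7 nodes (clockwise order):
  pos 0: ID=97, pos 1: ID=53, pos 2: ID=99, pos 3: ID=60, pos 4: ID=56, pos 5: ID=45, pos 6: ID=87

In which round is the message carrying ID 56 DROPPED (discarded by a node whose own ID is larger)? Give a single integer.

Round 1: pos1(id53) recv 97: fwd; pos2(id99) recv 53: drop; pos3(id60) recv 99: fwd; pos4(id56) recv 60: fwd; pos5(id45) recv 56: fwd; pos6(id87) recv 45: drop; pos0(id97) recv 87: drop
Round 2: pos2(id99) recv 97: drop; pos4(id56) recv 99: fwd; pos5(id45) recv 60: fwd; pos6(id87) recv 56: drop
Round 3: pos5(id45) recv 99: fwd; pos6(id87) recv 60: drop
Round 4: pos6(id87) recv 99: fwd
Round 5: pos0(id97) recv 99: fwd
Round 6: pos1(id53) recv 99: fwd
Round 7: pos2(id99) recv 99: ELECTED
Message ID 56 originates at pos 4; dropped at pos 6 in round 2

Answer: 2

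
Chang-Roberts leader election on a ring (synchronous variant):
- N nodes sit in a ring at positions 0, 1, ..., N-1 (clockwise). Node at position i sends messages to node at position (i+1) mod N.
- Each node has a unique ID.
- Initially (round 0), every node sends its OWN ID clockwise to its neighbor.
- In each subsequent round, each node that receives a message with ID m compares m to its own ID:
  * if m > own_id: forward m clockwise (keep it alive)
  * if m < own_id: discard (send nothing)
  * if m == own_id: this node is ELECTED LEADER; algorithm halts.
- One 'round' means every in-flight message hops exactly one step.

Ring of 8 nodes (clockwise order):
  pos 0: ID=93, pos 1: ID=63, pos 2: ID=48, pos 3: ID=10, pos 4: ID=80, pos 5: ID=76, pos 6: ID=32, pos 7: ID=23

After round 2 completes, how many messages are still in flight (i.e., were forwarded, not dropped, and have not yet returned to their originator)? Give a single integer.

Answer: 4

Derivation:
Round 1: pos1(id63) recv 93: fwd; pos2(id48) recv 63: fwd; pos3(id10) recv 48: fwd; pos4(id80) recv 10: drop; pos5(id76) recv 80: fwd; pos6(id32) recv 76: fwd; pos7(id23) recv 32: fwd; pos0(id93) recv 23: drop
Round 2: pos2(id48) recv 93: fwd; pos3(id10) recv 63: fwd; pos4(id80) recv 48: drop; pos6(id32) recv 80: fwd; pos7(id23) recv 76: fwd; pos0(id93) recv 32: drop
After round 2: 4 messages still in flight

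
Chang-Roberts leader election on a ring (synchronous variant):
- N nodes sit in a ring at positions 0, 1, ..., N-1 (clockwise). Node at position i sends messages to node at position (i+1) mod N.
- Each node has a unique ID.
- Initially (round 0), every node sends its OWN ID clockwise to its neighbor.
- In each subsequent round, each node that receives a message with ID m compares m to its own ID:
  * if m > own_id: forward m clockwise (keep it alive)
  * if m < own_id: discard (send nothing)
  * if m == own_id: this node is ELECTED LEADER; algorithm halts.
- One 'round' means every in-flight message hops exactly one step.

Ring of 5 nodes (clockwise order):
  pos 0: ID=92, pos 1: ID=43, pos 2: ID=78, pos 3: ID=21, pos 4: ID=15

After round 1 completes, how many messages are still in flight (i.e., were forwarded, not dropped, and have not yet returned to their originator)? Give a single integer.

Answer: 3

Derivation:
Round 1: pos1(id43) recv 92: fwd; pos2(id78) recv 43: drop; pos3(id21) recv 78: fwd; pos4(id15) recv 21: fwd; pos0(id92) recv 15: drop
After round 1: 3 messages still in flight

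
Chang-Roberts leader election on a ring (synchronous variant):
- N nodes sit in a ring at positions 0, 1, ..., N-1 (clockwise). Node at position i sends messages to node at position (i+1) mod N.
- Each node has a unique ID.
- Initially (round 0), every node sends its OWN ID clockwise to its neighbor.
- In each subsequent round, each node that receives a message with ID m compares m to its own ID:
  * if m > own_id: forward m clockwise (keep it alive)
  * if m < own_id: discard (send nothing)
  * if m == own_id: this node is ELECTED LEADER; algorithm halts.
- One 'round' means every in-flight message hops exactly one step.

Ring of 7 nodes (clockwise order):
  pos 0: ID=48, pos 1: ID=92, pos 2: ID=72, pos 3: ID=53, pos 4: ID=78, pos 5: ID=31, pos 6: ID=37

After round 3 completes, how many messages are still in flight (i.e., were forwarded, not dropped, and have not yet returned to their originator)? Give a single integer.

Round 1: pos1(id92) recv 48: drop; pos2(id72) recv 92: fwd; pos3(id53) recv 72: fwd; pos4(id78) recv 53: drop; pos5(id31) recv 78: fwd; pos6(id37) recv 31: drop; pos0(id48) recv 37: drop
Round 2: pos3(id53) recv 92: fwd; pos4(id78) recv 72: drop; pos6(id37) recv 78: fwd
Round 3: pos4(id78) recv 92: fwd; pos0(id48) recv 78: fwd
After round 3: 2 messages still in flight

Answer: 2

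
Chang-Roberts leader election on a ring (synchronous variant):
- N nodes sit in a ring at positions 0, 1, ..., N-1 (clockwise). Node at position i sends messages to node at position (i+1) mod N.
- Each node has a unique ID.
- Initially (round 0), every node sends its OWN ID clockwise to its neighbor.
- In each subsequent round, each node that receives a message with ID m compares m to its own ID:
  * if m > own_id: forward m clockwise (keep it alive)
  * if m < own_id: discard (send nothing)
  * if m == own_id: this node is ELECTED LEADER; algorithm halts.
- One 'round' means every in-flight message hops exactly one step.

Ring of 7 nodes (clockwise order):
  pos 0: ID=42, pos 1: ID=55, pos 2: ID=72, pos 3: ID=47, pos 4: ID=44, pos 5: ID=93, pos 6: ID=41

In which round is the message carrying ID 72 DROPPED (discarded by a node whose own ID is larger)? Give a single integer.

Round 1: pos1(id55) recv 42: drop; pos2(id72) recv 55: drop; pos3(id47) recv 72: fwd; pos4(id44) recv 47: fwd; pos5(id93) recv 44: drop; pos6(id41) recv 93: fwd; pos0(id42) recv 41: drop
Round 2: pos4(id44) recv 72: fwd; pos5(id93) recv 47: drop; pos0(id42) recv 93: fwd
Round 3: pos5(id93) recv 72: drop; pos1(id55) recv 93: fwd
Round 4: pos2(id72) recv 93: fwd
Round 5: pos3(id47) recv 93: fwd
Round 6: pos4(id44) recv 93: fwd
Round 7: pos5(id93) recv 93: ELECTED
Message ID 72 originates at pos 2; dropped at pos 5 in round 3

Answer: 3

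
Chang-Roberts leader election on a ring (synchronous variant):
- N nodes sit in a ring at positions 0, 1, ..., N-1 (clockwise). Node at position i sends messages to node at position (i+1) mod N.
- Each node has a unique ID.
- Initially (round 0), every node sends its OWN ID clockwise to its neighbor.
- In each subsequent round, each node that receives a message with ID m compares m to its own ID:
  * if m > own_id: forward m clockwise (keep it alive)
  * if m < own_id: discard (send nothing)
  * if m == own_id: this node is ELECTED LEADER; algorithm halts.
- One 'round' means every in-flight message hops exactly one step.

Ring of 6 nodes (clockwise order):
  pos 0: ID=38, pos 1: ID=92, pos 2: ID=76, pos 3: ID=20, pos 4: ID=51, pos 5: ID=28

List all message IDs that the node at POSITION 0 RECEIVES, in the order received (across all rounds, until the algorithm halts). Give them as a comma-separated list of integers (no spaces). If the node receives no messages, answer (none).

Answer: 28,51,76,92

Derivation:
Round 1: pos1(id92) recv 38: drop; pos2(id76) recv 92: fwd; pos3(id20) recv 76: fwd; pos4(id51) recv 20: drop; pos5(id28) recv 51: fwd; pos0(id38) recv 28: drop
Round 2: pos3(id20) recv 92: fwd; pos4(id51) recv 76: fwd; pos0(id38) recv 51: fwd
Round 3: pos4(id51) recv 92: fwd; pos5(id28) recv 76: fwd; pos1(id92) recv 51: drop
Round 4: pos5(id28) recv 92: fwd; pos0(id38) recv 76: fwd
Round 5: pos0(id38) recv 92: fwd; pos1(id92) recv 76: drop
Round 6: pos1(id92) recv 92: ELECTED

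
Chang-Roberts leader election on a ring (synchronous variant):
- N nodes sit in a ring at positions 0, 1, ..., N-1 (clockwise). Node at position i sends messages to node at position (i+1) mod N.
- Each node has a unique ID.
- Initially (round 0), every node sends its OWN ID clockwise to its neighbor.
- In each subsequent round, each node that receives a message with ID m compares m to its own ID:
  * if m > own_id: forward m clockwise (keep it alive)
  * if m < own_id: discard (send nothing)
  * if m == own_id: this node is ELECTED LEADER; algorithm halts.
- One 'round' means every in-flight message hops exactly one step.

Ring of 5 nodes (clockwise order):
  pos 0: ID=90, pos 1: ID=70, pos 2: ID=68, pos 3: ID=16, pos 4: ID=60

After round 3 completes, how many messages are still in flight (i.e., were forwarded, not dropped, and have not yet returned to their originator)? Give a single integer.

Answer: 2

Derivation:
Round 1: pos1(id70) recv 90: fwd; pos2(id68) recv 70: fwd; pos3(id16) recv 68: fwd; pos4(id60) recv 16: drop; pos0(id90) recv 60: drop
Round 2: pos2(id68) recv 90: fwd; pos3(id16) recv 70: fwd; pos4(id60) recv 68: fwd
Round 3: pos3(id16) recv 90: fwd; pos4(id60) recv 70: fwd; pos0(id90) recv 68: drop
After round 3: 2 messages still in flight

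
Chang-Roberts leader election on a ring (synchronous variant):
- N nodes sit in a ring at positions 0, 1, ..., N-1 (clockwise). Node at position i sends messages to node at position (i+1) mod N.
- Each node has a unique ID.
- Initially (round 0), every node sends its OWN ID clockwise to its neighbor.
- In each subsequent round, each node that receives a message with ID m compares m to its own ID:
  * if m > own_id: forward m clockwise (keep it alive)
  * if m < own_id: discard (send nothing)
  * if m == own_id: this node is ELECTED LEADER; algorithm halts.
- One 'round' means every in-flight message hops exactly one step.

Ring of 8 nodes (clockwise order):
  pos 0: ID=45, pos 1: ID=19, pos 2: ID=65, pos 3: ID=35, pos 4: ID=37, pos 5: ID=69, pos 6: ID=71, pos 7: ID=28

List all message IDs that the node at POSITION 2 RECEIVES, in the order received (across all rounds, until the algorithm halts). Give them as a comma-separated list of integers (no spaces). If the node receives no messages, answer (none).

Round 1: pos1(id19) recv 45: fwd; pos2(id65) recv 19: drop; pos3(id35) recv 65: fwd; pos4(id37) recv 35: drop; pos5(id69) recv 37: drop; pos6(id71) recv 69: drop; pos7(id28) recv 71: fwd; pos0(id45) recv 28: drop
Round 2: pos2(id65) recv 45: drop; pos4(id37) recv 65: fwd; pos0(id45) recv 71: fwd
Round 3: pos5(id69) recv 65: drop; pos1(id19) recv 71: fwd
Round 4: pos2(id65) recv 71: fwd
Round 5: pos3(id35) recv 71: fwd
Round 6: pos4(id37) recv 71: fwd
Round 7: pos5(id69) recv 71: fwd
Round 8: pos6(id71) recv 71: ELECTED

Answer: 19,45,71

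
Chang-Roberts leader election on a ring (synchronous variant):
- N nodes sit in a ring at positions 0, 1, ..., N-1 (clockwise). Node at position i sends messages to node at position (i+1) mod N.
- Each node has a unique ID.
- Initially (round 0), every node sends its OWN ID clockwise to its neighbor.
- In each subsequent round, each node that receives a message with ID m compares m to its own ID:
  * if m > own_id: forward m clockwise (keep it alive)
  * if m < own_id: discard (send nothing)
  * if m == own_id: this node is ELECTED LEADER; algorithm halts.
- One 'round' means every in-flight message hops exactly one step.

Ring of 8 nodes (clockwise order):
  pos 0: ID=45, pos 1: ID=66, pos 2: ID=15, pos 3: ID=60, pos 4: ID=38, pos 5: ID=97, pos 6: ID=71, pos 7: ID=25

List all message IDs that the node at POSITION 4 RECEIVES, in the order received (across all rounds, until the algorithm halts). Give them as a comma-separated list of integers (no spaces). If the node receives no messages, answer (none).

Answer: 60,66,71,97

Derivation:
Round 1: pos1(id66) recv 45: drop; pos2(id15) recv 66: fwd; pos3(id60) recv 15: drop; pos4(id38) recv 60: fwd; pos5(id97) recv 38: drop; pos6(id71) recv 97: fwd; pos7(id25) recv 71: fwd; pos0(id45) recv 25: drop
Round 2: pos3(id60) recv 66: fwd; pos5(id97) recv 60: drop; pos7(id25) recv 97: fwd; pos0(id45) recv 71: fwd
Round 3: pos4(id38) recv 66: fwd; pos0(id45) recv 97: fwd; pos1(id66) recv 71: fwd
Round 4: pos5(id97) recv 66: drop; pos1(id66) recv 97: fwd; pos2(id15) recv 71: fwd
Round 5: pos2(id15) recv 97: fwd; pos3(id60) recv 71: fwd
Round 6: pos3(id60) recv 97: fwd; pos4(id38) recv 71: fwd
Round 7: pos4(id38) recv 97: fwd; pos5(id97) recv 71: drop
Round 8: pos5(id97) recv 97: ELECTED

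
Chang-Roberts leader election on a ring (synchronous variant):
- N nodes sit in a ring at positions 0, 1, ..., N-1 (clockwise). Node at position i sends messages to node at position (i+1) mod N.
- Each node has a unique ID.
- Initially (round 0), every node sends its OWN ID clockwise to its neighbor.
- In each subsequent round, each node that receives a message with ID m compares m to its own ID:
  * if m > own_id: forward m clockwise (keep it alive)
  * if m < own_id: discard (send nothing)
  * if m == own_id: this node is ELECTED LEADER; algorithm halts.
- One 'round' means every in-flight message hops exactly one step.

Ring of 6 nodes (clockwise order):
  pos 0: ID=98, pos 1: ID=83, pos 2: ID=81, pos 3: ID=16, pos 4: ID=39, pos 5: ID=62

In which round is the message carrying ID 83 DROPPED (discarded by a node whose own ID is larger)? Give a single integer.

Round 1: pos1(id83) recv 98: fwd; pos2(id81) recv 83: fwd; pos3(id16) recv 81: fwd; pos4(id39) recv 16: drop; pos5(id62) recv 39: drop; pos0(id98) recv 62: drop
Round 2: pos2(id81) recv 98: fwd; pos3(id16) recv 83: fwd; pos4(id39) recv 81: fwd
Round 3: pos3(id16) recv 98: fwd; pos4(id39) recv 83: fwd; pos5(id62) recv 81: fwd
Round 4: pos4(id39) recv 98: fwd; pos5(id62) recv 83: fwd; pos0(id98) recv 81: drop
Round 5: pos5(id62) recv 98: fwd; pos0(id98) recv 83: drop
Round 6: pos0(id98) recv 98: ELECTED
Message ID 83 originates at pos 1; dropped at pos 0 in round 5

Answer: 5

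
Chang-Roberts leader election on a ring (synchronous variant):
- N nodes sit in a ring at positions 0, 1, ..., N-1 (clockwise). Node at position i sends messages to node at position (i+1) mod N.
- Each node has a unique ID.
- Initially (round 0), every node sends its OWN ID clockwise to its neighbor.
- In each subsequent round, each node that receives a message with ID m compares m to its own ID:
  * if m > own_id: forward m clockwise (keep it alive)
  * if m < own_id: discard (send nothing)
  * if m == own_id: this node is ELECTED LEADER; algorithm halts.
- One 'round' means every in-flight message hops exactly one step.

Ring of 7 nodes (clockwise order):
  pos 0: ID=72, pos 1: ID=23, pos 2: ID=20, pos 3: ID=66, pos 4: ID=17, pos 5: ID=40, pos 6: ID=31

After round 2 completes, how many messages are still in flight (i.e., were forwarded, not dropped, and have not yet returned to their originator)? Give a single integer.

Answer: 2

Derivation:
Round 1: pos1(id23) recv 72: fwd; pos2(id20) recv 23: fwd; pos3(id66) recv 20: drop; pos4(id17) recv 66: fwd; pos5(id40) recv 17: drop; pos6(id31) recv 40: fwd; pos0(id72) recv 31: drop
Round 2: pos2(id20) recv 72: fwd; pos3(id66) recv 23: drop; pos5(id40) recv 66: fwd; pos0(id72) recv 40: drop
After round 2: 2 messages still in flight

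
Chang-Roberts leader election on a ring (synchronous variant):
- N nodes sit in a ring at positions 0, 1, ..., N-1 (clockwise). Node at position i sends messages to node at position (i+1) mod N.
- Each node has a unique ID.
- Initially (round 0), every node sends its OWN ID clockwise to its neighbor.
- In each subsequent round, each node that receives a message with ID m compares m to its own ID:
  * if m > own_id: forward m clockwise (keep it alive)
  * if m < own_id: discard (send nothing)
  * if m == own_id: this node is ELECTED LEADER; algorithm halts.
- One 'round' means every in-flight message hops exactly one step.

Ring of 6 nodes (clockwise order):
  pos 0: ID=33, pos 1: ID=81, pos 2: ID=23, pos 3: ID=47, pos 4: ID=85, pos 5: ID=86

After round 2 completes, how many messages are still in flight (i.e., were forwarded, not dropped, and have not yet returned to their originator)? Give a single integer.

Answer: 2

Derivation:
Round 1: pos1(id81) recv 33: drop; pos2(id23) recv 81: fwd; pos3(id47) recv 23: drop; pos4(id85) recv 47: drop; pos5(id86) recv 85: drop; pos0(id33) recv 86: fwd
Round 2: pos3(id47) recv 81: fwd; pos1(id81) recv 86: fwd
After round 2: 2 messages still in flight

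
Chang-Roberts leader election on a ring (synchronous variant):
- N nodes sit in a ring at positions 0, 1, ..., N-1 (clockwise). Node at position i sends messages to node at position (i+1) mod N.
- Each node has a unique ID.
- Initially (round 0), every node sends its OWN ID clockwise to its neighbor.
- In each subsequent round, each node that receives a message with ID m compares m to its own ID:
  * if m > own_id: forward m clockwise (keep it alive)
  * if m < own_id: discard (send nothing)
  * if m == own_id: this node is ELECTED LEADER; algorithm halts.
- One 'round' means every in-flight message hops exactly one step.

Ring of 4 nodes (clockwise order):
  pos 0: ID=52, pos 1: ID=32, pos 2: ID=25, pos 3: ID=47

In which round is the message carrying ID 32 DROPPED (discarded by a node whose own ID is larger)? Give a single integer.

Round 1: pos1(id32) recv 52: fwd; pos2(id25) recv 32: fwd; pos3(id47) recv 25: drop; pos0(id52) recv 47: drop
Round 2: pos2(id25) recv 52: fwd; pos3(id47) recv 32: drop
Round 3: pos3(id47) recv 52: fwd
Round 4: pos0(id52) recv 52: ELECTED
Message ID 32 originates at pos 1; dropped at pos 3 in round 2

Answer: 2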